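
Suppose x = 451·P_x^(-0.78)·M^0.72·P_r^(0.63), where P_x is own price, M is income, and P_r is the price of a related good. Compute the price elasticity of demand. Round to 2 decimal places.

-0.78

For a Cobb–Douglas (constant-elasticity) form x = A·P_x^α·…, the elasticity with respect to P_x equals the exponent α at every point.
Here the exponent on P_x is -0.78, so the price elasticity of demand is -0.78.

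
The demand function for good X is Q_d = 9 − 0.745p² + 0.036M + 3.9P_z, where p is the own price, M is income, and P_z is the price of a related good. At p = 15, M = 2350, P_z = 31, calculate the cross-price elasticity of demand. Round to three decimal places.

2.579

Substituting, Q_d = 9 − 0.745(15)² + 0.036(2350) + 3.9(31) = 9 − 167.625 + 84.6 + 120.9 = 46.875.
∂Q_d/∂P_z = +3.9, so E_xy = 3.9·(31/46.875) ≈ 2.579.
E_xy > 0: the goods are substitutes.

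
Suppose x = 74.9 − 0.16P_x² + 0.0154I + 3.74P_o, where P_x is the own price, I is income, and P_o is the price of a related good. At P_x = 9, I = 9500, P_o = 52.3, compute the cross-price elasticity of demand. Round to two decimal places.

Evaluating quantity at (P_x, I, P_o) gives x = 74.9 − 0.16(9)² + 0.0154(9500) + 3.74(52.3) = 74.9 − 12.96 + 146.3 + 195.602 = 403.842.
∂x/∂P_o = +3.74, so E_xy = 3.74·(52.3/403.842) ≈ 0.48.
E_xy > 0: the goods are substitutes.

0.48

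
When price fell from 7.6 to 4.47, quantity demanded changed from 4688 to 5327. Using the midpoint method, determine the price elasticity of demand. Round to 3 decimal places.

%ΔQ = (5327 − 4688)/[(4688 + 5327)/2] = 639/5007.5 ≈ 0.1276.
%Δp = (4.47 − 7.6)/[(7.6 + 4.47)/2] = -3.13/6.035 ≈ -0.5186.
Arc elasticity E = %ΔQ/%Δp ≈ 0.1276/-0.5186 ≈ -0.246.
|E| < 1: demand is inelastic over this range.

-0.246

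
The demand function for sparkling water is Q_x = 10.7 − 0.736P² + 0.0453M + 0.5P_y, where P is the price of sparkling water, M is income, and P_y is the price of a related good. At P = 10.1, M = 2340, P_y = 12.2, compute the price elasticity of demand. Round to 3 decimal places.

Substituting, Q_x = 10.7 − 0.736(10.1)² + 0.0453(2340) + 0.5(12.2) = 10.7 − 75.0794 + 106.002 + 6.1 = 47.7226.
∂Q_x/∂P = −2·0.736·P = -14.8672, so E_p = -14.8672·(10.1/47.7226) ≈ -3.146.
|E_p| > 1: demand is elastic.

-3.146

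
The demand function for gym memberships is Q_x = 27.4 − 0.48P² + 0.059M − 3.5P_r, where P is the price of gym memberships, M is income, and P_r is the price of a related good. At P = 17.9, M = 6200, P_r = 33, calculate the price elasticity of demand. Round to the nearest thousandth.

-2.483

Evaluating quantity at (P, M, P_r) gives Q_x = 27.4 − 0.48(17.9)² + 0.059(6200) − 3.5(33) = 27.4 − 153.7968 + 365.8 − 115.5 = 123.9032.
∂Q_x/∂P = −2·0.48·P = -17.184, so E_p = -17.184·(17.9/123.9032) ≈ -2.483.
|E_p| > 1: demand is elastic.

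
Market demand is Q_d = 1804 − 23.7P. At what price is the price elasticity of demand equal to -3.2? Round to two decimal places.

57.99

Set −bP/(a − bP) = −3.2 ⇒ bP = 3.2(a − bP) ⇒ bP(1+3.2) = 3.2·a.
P = 3.2·1804/(23.7·4.2) ≈ 57.99.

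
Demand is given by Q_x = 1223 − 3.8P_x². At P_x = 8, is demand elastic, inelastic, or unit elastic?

At P_x = 8, Q_x = 979.8.
dQ_x/dP_x = −2·3.8·P_x = −60.8.
Point elasticity E = (dQ_x/dP_x)·(P_x/Q_x) = -60.8 × 8/979.8 ≈ -0.496.
|E| ≈ 0.496 < 1, so demand is inelastic.

inelastic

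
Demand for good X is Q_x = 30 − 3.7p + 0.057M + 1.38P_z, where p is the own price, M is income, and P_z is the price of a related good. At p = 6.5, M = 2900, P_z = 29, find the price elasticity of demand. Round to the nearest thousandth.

-0.114

Evaluating quantity at (p, M, P_z) gives Q_x = 30 − 3.7(6.5) + 0.057(2900) + 1.38(29) = 30 − 24.05 + 165.3 + 40.02 = 211.27.
∂Q_x/∂p = −3.7, so E_p = (−3.7)·(6.5/211.27) ≈ -0.114.
|E_p| < 1: demand is inelastic.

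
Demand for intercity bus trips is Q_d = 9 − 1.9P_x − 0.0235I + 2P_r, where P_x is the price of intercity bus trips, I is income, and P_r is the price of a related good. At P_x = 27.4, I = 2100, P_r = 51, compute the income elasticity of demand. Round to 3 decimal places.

-5.146

Q_d = 9 − 1.9(27.4) − 0.0235(2100) + 2(51) = 9 − 52.06 − 49.35 + 102 = 9.59.
∂Q_d/∂I = −0.0235, so E_I = -0.0235·(2100/9.59) ≈ -5.146.
E_I < 0: inferior good.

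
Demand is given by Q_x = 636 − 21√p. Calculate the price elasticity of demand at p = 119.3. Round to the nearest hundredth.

At p = 119.3, Q_x = 406.6285.
dQ_x/dp = −21/(2√p) = −21/(2·10.9225).
Point elasticity E = (dQ_x/dp)·(p/Q_x) = -0.9613 × 119.3/406.6285 ≈ -0.28.
|E| < 1, so demand is inelastic at this price.

-0.28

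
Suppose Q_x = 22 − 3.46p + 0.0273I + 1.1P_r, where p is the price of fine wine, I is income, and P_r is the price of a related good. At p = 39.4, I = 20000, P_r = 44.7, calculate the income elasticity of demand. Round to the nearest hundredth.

1.14

First evaluate Q_x: 22 − 3.46(39.4) + 0.0273(20000) + 1.1(44.7) = 22 − 136.324 + 546 + 49.17 = 480.846.
∂Q_x/∂I = +0.0273, so E_I = 0.0273·(20000/480.846) ≈ 1.14.
E_I > 1: normal good (luxury).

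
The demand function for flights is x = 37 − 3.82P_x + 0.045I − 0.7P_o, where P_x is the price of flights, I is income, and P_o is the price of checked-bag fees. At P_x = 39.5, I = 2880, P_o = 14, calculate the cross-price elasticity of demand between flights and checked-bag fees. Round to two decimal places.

-1.66

Substituting, x = 37 − 3.82(39.5) + 0.045(2880) − 0.7(14) = 37 − 150.89 + 129.6 − 9.8 = 5.91.
∂x/∂P_o = −0.7, so E_xy = -0.7·(14/5.91) ≈ -1.66.
E_xy < 0: the goods are complements.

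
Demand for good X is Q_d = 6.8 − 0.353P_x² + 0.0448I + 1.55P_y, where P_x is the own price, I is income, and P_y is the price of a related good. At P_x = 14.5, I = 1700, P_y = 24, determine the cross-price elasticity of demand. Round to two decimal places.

0.81

At the given point, Q_d = 6.8 − 0.353(14.5)² + 0.0448(1700) + 1.55(24) = 6.8 − 74.2183 + 76.16 + 37.2 = 45.9418.
∂Q_d/∂P_y = +1.55, so E_xy = 1.55·(24/45.9418) ≈ 0.81.
E_xy > 0: the goods are substitutes.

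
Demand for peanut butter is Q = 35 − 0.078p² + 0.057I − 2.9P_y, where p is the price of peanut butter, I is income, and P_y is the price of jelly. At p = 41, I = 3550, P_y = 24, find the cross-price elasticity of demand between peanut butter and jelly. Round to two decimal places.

Substituting, Q = 35 − 0.078(41)² + 0.057(3550) − 2.9(24) = 35 − 131.118 + 202.35 − 69.6 = 36.632.
∂Q/∂P_y = −2.9, so E_xy = -2.9·(24/36.632) ≈ -1.90.
E_xy < 0: the goods are complements.

-1.90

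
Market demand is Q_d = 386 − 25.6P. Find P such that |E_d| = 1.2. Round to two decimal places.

8.22

Set −bP/(a − bP) = −1.2 ⇒ bP = 1.2(a − bP) ⇒ bP(1+1.2) = 1.2·a.
P = 1.2·386/(25.6·2.2) ≈ 8.22.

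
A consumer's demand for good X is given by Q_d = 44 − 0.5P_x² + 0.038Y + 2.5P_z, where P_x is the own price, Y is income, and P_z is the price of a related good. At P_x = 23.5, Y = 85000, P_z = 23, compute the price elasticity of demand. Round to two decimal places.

-0.18

At the given point, Q_d = 44 − 0.5(23.5)² + 0.038(85000) + 2.5(23) = 44 − 276.125 + 3230 + 57.5 = 3055.375.
∂Q_d/∂P_x = −2·0.5·P_x = -23.5, so E_p = -23.5·(23.5/3055.375) ≈ -0.18.
|E_p| < 1: demand is inelastic.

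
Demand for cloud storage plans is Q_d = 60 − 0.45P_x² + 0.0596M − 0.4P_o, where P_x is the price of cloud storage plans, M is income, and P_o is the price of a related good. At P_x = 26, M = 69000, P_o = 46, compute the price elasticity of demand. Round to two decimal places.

-0.16

Substituting, Q_d = 60 − 0.45(26)² + 0.0596(69000) − 0.4(46) = 60 − 304.2 + 4112.4 − 18.4 = 3849.8.
∂Q_d/∂P_x = −2·0.45·P_x = -23.4, so E_p = -23.4·(26/3849.8) ≈ -0.16.
|E_p| < 1: demand is inelastic.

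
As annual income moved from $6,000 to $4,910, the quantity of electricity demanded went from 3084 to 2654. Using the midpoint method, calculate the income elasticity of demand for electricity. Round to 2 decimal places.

%ΔQ = (2654 − 3084)/[(3084+2654)/2] = -430/2869 ≈ -0.1499.
%ΔI = (4,910 − 6,000)/[(6,000+4,910)/2] = -1090/5455 ≈ -0.1998.
E_I = %ΔQ/%ΔI ≈ 0.75.
E_I ∈ (0,1): normal good (necessity).

0.75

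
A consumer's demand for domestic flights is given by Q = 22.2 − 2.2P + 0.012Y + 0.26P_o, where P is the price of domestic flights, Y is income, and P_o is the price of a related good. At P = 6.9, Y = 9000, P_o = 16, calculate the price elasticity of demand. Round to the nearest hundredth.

Evaluating quantity at (P, Y, P_o) gives Q = 22.2 − 2.2(6.9) + 0.012(9000) + 0.26(16) = 22.2 − 15.18 + 108 + 4.16 = 119.18.
∂Q/∂P = −2.2, so E_p = (−2.2)·(6.9/119.18) ≈ -0.13.
|E_p| < 1: demand is inelastic.

-0.13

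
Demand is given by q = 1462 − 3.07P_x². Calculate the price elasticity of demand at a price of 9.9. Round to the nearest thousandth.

At P_x = 9.9, q = 1161.1093.
dq/dP_x = −2·3.07·P_x = −60.786.
Point elasticity E = (dq/dP_x)·(P_x/q) = -60.786 × 9.9/1161.1093 ≈ -0.518.
|E| < 1, so demand is inelastic at this price.

-0.518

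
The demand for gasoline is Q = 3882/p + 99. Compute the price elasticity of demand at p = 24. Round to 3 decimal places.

At p = 24, Q = 260.75.
dQ/dp = −3882/p² = −6.7396.
Point elasticity E = (dQ/dp)·(p/Q) = -6.7396 × 24/260.75 ≈ -0.620.
|E| < 1, so demand is inelastic at this price.

-0.620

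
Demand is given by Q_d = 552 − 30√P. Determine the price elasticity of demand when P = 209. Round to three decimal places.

At P = 209, Q_d = 118.295.
dQ_d/dP = −30/(2√P) = −30/(2·14.4568).
Point elasticity E = (dQ_d/dP)·(P/Q_d) = -1.0376 × 209/118.295 ≈ -1.833.
|E| > 1, so demand is elastic at this price.

-1.833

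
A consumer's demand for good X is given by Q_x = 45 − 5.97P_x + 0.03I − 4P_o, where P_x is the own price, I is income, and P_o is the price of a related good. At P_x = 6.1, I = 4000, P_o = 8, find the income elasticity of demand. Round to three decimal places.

Substituting, Q_x = 45 − 5.97(6.1) + 0.03(4000) − 4(8) = 45 − 36.417 + 120 − 32 = 96.583.
∂Q_x/∂I = +0.03, so E_I = 0.03·(4000/96.583) ≈ 1.242.
E_I > 1: normal good (luxury).

1.242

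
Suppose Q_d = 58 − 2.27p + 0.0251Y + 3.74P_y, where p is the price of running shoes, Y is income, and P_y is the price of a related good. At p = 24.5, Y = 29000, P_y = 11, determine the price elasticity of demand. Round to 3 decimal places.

-0.072

Substituting, Q_d = 58 − 2.27(24.5) + 0.0251(29000) + 3.74(11) = 58 − 55.615 + 727.9 + 41.14 = 771.425.
∂Q_d/∂p = −2.27, so E_p = (−2.27)·(24.5/771.425) ≈ -0.072.
|E_p| < 1: demand is inelastic.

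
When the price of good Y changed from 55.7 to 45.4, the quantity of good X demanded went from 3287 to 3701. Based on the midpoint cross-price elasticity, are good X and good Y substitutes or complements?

%ΔQ_x = (3701 − 3287)/[(3287+3701)/2] = 414/3494 ≈ 0.1185.
%ΔP_y = (45.4 − 55.7)/[(55.7+45.4)/2] ≈ -0.2038.
E_xy = 0.1185/-0.2038 ≈ -0.582.
E_xy < 0, so the goods are complements.

complements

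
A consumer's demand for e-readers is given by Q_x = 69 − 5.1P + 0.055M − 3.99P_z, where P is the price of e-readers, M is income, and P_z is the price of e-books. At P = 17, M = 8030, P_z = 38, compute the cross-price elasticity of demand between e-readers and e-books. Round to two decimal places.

-0.56

First evaluate Q_x: 69 − 5.1(17) + 0.055(8030) − 3.99(38) = 69 − 86.7 + 441.65 − 151.62 = 272.33.
∂Q_x/∂P_z = −3.99, so E_xy = -3.99·(38/272.33) ≈ -0.56.
E_xy < 0: the goods are complements.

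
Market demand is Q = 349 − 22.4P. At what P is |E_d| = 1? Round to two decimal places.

7.79

For linear demand Q = a − bP, E = −bP/(a − bP). |E| = 1 ⇒ bP = a − bP ⇒ P = a/(2b).
P = 349/(2·22.4) ≈ 7.79.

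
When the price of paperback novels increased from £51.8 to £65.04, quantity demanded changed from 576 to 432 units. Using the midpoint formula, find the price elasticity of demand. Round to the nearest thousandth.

%ΔQ = (432 − 576)/[(576 + 432)/2] = -144/504 ≈ -0.2857.
%ΔP = (65.04 − 51.8)/[(51.8 + 65.04)/2] = 13.24/58.42 ≈ 0.2266.
Arc elasticity E = %ΔQ/%ΔP ≈ -0.2857/0.2266 ≈ -1.261.
|E| > 1: demand is elastic over this range.

-1.261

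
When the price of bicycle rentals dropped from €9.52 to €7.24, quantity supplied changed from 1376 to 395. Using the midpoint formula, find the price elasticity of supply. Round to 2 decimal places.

4.07

%ΔQ = (395 − 1376)/[(1376 + 395)/2] = -981/885.5 ≈ -1.1078.
%ΔP = (7.24 − 9.52)/[(9.52 + 7.24)/2] = -2.28/8.38 ≈ -0.2721.
Arc elasticity E = %ΔQ/%ΔP ≈ -1.1078/-0.2721 ≈ 4.07.
|E| > 1: supply is elastic over this range.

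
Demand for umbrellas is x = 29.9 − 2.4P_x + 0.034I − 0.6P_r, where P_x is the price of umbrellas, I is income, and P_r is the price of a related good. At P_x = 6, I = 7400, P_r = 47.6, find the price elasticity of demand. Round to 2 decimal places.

x = 29.9 − 2.4(6) + 0.034(7400) − 0.6(47.6) = 29.9 − 14.4 + 251.6 − 28.56 = 238.54.
∂x/∂P_x = −2.4, so E_p = (−2.4)·(6/238.54) ≈ -0.06.
|E_p| < 1: demand is inelastic.

-0.06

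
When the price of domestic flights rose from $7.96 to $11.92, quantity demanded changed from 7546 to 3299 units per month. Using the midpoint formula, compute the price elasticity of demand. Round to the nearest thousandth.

%ΔQ = (3299 − 7546)/[(7546 + 3299)/2] = -4247/5422.5 ≈ -0.7832.
%ΔP = (11.92 − 7.96)/[(7.96 + 11.92)/2] = 3.96/9.94 ≈ 0.3984.
Arc elasticity E = %ΔQ/%ΔP ≈ -0.7832/0.3984 ≈ -1.966.
|E| > 1: demand is elastic over this range.

-1.966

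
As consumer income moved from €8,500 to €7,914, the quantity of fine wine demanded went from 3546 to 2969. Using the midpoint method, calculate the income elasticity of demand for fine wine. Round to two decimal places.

2.48

%ΔQ = (2969 − 3546)/[(3546+2969)/2] = -577/3257.5 ≈ -0.1771.
%ΔY = (7,914 − 8,500)/[(8,500+7,914)/2] = -586/8207 ≈ -0.0714.
E_I = %ΔQ/%ΔY ≈ 2.48.
E_I > 1: normal good (luxury).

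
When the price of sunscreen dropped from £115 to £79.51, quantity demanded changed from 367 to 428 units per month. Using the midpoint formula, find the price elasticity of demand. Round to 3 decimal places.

-0.421

%ΔQ = (428 − 367)/[(367 + 428)/2] = 61/397.5 ≈ 0.1535.
%ΔP = (79.51 − 115)/[(115 + 79.51)/2] = -35.49/97.255 ≈ -0.3649.
Arc elasticity E = %ΔQ/%ΔP ≈ 0.1535/-0.3649 ≈ -0.421.
|E| < 1: demand is inelastic over this range.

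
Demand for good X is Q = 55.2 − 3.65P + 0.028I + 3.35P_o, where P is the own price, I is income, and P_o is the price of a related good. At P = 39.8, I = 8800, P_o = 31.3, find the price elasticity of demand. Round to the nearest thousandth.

-0.556

Q = 55.2 − 3.65(39.8) + 0.028(8800) + 3.35(31.3) = 55.2 − 145.27 + 246.4 + 104.855 = 261.185.
∂Q/∂P = −3.65, so E_p = (−3.65)·(39.8/261.185) ≈ -0.556.
|E_p| < 1: demand is inelastic.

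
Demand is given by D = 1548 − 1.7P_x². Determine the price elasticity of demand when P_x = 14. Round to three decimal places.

At P_x = 14, D = 1214.8.
dD/dP_x = −2·1.7·P_x = −47.6.
Point elasticity E = (dD/dP_x)·(P_x/D) = -47.6 × 14/1214.8 ≈ -0.549.
|E| < 1, so demand is inelastic at this price.

-0.549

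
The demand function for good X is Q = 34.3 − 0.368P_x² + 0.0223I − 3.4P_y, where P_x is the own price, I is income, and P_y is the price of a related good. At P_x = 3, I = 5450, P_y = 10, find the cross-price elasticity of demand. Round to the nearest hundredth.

-0.29

First evaluate Q: 34.3 − 0.368(3)² + 0.0223(5450) − 3.4(10) = 34.3 − 3.312 + 121.535 − 34 = 118.523.
∂Q/∂P_y = −3.4, so E_xy = -3.4·(10/118.523) ≈ -0.29.
E_xy < 0: the goods are complements.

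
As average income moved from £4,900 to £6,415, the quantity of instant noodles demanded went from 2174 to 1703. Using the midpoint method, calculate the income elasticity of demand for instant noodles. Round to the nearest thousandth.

%ΔQ = (1703 − 2174)/[(2174+1703)/2] = -471/1938.5 ≈ -0.2430.
%ΔY = (6,415 − 4,900)/[(4,900+6,415)/2] = 1515/5657.5 ≈ 0.2678.
E_I = %ΔQ/%ΔY ≈ -0.907.
E_I < 0: inferior good.

-0.907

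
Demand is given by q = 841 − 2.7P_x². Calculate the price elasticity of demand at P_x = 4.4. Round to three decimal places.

-0.133

At P_x = 4.4, q = 788.728.
dq/dP_x = −2·2.7·P_x = −23.76.
Point elasticity E = (dq/dP_x)·(P_x/q) = -23.76 × 4.4/788.728 ≈ -0.133.
|E| < 1, so demand is inelastic at this price.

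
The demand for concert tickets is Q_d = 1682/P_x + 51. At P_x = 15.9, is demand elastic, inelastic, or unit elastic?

inelastic

At P_x = 15.9, Q_d = 156.7862.
dQ_d/dP_x = −1682/P_x² = −6.6532.
Point elasticity E = (dQ_d/dP_x)·(P_x/Q_d) = -6.6532 × 15.9/156.7862 ≈ -0.675.
|E| ≈ 0.675 < 1, so demand is inelastic.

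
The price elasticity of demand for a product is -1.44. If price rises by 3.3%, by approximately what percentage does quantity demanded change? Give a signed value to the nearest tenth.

%ΔQ ≈ E × %ΔP = (-1.44) × (3.3%) ≈ -4.8%.

-4.8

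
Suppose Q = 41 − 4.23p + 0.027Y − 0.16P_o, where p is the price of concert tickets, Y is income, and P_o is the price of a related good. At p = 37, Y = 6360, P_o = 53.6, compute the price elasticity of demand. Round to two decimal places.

-3.29

Q = 41 − 4.23(37) + 0.027(6360) − 0.16(53.6) = 41 − 156.51 + 171.72 − 8.576 = 47.634.
∂Q/∂p = −4.23, so E_p = (−4.23)·(37/47.634) ≈ -3.29.
|E_p| > 1: demand is elastic.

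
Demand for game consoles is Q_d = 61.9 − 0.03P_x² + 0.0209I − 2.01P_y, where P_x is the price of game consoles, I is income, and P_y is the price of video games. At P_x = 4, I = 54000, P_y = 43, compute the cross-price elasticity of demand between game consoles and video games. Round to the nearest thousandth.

Evaluating quantity at (P_x, I, P_y) gives Q_d = 61.9 − 0.03(4)² + 0.0209(54000) − 2.01(43) = 61.9 − 0.48 + 1128.6 − 86.43 = 1103.59.
∂Q_d/∂P_y = −2.01, so E_xy = -2.01·(43/1103.59) ≈ -0.078.
E_xy < 0: the goods are complements.

-0.078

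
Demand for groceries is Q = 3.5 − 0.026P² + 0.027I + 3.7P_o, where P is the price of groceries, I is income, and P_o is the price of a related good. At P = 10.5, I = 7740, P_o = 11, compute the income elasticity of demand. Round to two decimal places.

0.83

First evaluate Q: 3.5 − 0.026(10.5)² + 0.027(7740) + 3.7(11) = 3.5 − 2.8665 + 208.98 + 40.7 = 250.3135.
∂Q/∂I = +0.027, so E_I = 0.027·(7740/250.3135) ≈ 0.83.
E_I ∈ (0,1): normal good (necessity).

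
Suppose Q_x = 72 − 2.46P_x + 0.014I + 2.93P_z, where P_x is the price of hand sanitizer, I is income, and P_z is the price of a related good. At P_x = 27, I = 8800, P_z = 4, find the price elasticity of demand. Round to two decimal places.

At the given point, Q_x = 72 − 2.46(27) + 0.014(8800) + 2.93(4) = 72 − 66.42 + 123.2 + 11.72 = 140.5.
∂Q_x/∂P_x = −2.46, so E_p = (−2.46)·(27/140.5) ≈ -0.47.
|E_p| < 1: demand is inelastic.

-0.47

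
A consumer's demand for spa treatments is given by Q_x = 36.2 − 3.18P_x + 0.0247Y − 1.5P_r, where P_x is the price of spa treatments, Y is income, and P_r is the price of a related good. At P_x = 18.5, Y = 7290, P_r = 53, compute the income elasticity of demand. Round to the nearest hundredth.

Evaluating quantity at (P_x, Y, P_r) gives Q_x = 36.2 − 3.18(18.5) + 0.0247(7290) − 1.5(53) = 36.2 − 58.83 + 180.063 − 79.5 = 77.933.
∂Q_x/∂Y = +0.0247, so E_I = 0.0247·(7290/77.933) ≈ 2.31.
E_I > 1: normal good (luxury).

2.31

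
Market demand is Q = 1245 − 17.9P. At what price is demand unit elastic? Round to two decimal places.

34.78

For linear demand Q = a − bP, E = −bP/(a − bP). |E| = 1 ⇒ bP = a − bP ⇒ P = a/(2b).
P = 1245/(2·17.9) ≈ 34.78.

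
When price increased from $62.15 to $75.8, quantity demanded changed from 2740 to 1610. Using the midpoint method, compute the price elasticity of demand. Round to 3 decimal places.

-2.625

%ΔQ = (1610 − 2740)/[(2740 + 1610)/2] = -1130/2175 ≈ -0.5195.
%Δp = (75.8 − 62.15)/[(62.15 + 75.8)/2] = 13.65/68.975 ≈ 0.1979.
Arc elasticity E = %ΔQ/%Δp ≈ -0.5195/0.1979 ≈ -2.625.
|E| > 1: demand is elastic over this range.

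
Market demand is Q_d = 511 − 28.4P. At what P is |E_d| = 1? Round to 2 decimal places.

9.00

For linear demand Q_d = a − bP, E = −bP/(a − bP). |E| = 1 ⇒ bP = a − bP ⇒ P = a/(2b).
P = 511/(2·28.4) ≈ 9.00.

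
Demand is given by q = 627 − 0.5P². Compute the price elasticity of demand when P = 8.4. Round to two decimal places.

-0.12

At P = 8.4, q = 591.72.
dq/dP = −2·0.5·P = −8.4.
Point elasticity E = (dq/dP)·(P/q) = -8.4 × 8.4/591.72 ≈ -0.12.
|E| < 1, so demand is inelastic at this price.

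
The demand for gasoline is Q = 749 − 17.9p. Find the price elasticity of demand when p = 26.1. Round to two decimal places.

-1.66

At p = 26.1, Q = 281.81.
dQ/dp = −17.9.
Point elasticity E = (dQ/dp)·(p/Q) = -17.9 × 26.1/281.81 ≈ -1.66.
|E| > 1, so demand is elastic at this price.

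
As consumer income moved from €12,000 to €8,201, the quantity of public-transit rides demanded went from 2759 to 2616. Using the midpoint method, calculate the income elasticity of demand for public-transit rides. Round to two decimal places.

0.14

%ΔQ = (2616 − 2759)/[(2759+2616)/2] = -143/2687.5 ≈ -0.0532.
%ΔI = (8,201 − 12,000)/[(12,000+8,201)/2] = -3799/10100.5 ≈ -0.3761.
E_I = %ΔQ/%ΔI ≈ 0.14.
E_I ∈ (0,1): normal good (necessity).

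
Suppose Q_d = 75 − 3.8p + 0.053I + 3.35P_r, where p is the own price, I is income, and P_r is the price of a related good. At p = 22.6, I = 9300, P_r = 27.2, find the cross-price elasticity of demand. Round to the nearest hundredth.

0.16

Substituting, Q_d = 75 − 3.8(22.6) + 0.053(9300) + 3.35(27.2) = 75 − 85.88 + 492.9 + 91.12 = 573.14.
∂Q_d/∂P_r = +3.35, so E_xy = 3.35·(27.2/573.14) ≈ 0.16.
E_xy > 0: the goods are substitutes.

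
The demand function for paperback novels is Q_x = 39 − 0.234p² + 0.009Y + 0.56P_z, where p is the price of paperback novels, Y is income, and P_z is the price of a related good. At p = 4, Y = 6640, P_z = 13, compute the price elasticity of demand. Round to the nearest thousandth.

Q_x = 39 − 0.234(4)² + 0.009(6640) + 0.56(13) = 39 − 3.744 + 59.76 + 7.28 = 102.296.
∂Q_x/∂p = −2·0.234·p = -1.872, so E_p = -1.872·(4/102.296) ≈ -0.073.
|E_p| < 1: demand is inelastic.

-0.073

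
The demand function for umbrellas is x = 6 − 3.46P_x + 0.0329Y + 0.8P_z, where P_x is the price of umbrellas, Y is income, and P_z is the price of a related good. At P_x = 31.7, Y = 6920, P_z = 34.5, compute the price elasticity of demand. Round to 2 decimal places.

-0.72

Substituting, x = 6 − 3.46(31.7) + 0.0329(6920) + 0.8(34.5) = 6 − 109.682 + 227.668 + 27.6 = 151.586.
∂x/∂P_x = −3.46, so E_p = (−3.46)·(31.7/151.586) ≈ -0.72.
|E_p| < 1: demand is inelastic.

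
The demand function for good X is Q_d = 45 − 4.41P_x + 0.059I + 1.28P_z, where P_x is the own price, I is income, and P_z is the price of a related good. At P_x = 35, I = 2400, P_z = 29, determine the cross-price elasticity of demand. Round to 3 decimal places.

0.535

Q_d = 45 − 4.41(35) + 0.059(2400) + 1.28(29) = 45 − 154.35 + 141.6 + 37.12 = 69.37.
∂Q_d/∂P_z = +1.28, so E_xy = 1.28·(29/69.37) ≈ 0.535.
E_xy > 0: the goods are substitutes.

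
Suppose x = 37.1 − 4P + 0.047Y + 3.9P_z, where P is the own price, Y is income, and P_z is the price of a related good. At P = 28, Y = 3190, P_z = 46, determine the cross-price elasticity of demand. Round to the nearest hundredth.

Substituting, x = 37.1 − 4(28) + 0.047(3190) + 3.9(46) = 37.1 − 112 + 149.93 + 179.4 = 254.43.
∂x/∂P_z = +3.9, so E_xy = 3.9·(46/254.43) ≈ 0.71.
E_xy > 0: the goods are substitutes.

0.71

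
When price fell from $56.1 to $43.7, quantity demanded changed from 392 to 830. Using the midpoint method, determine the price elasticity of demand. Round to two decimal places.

-2.88

%Δq = (830 − 392)/[(392 + 830)/2] = 438/611 ≈ 0.7169.
%Δp = (43.7 − 56.1)/[(56.1 + 43.7)/2] = -12.4/49.9 ≈ -0.2485.
Arc elasticity E = %Δq/%Δp ≈ 0.7169/-0.2485 ≈ -2.88.
|E| > 1: demand is elastic over this range.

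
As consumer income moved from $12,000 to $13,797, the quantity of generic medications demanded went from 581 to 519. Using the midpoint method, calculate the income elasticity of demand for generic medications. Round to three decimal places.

%ΔQ = (519 − 581)/[(581+519)/2] = -62/550 ≈ -0.1127.
%ΔI = (13,797 − 12,000)/[(12,000+13,797)/2] = 1797/12898.5 ≈ 0.1393.
E_I = %ΔQ/%ΔI ≈ -0.809.
E_I < 0: inferior good.

-0.809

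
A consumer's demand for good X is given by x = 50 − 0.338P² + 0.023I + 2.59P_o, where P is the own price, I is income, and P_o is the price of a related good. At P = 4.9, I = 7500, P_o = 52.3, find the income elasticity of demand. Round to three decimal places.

0.493

At the given point, x = 50 − 0.338(4.9)² + 0.023(7500) + 2.59(52.3) = 50 − 8.1154 + 172.5 + 135.457 = 349.8416.
∂x/∂I = +0.023, so E_I = 0.023·(7500/349.8416) ≈ 0.493.
E_I ∈ (0,1): normal good (necessity).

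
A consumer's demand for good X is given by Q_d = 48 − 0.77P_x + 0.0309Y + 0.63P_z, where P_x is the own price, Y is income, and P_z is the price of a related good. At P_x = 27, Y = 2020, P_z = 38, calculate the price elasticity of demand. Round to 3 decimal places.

Q_d = 48 − 0.77(27) + 0.0309(2020) + 0.63(38) = 48 − 20.79 + 62.418 + 23.94 = 113.568.
∂Q_d/∂P_x = −0.77, so E_p = (−0.77)·(27/113.568) ≈ -0.183.
|E_p| < 1: demand is inelastic.

-0.183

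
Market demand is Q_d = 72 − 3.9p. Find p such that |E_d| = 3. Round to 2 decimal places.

13.85

Set −bp/(a − bp) = −3 ⇒ bp = 3(a − bp) ⇒ bp(1+3) = 3·a.
p = 3·72/(3.9·4) ≈ 13.85.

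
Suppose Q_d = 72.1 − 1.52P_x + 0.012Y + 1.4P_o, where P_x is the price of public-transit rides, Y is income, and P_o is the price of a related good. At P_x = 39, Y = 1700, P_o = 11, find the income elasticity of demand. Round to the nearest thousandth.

0.420

Evaluating quantity at (P_x, Y, P_o) gives Q_d = 72.1 − 1.52(39) + 0.012(1700) + 1.4(11) = 72.1 − 59.28 + 20.4 + 15.4 = 48.62.
∂Q_d/∂Y = +0.012, so E_I = 0.012·(1700/48.62) ≈ 0.420.
E_I ∈ (0,1): normal good (necessity).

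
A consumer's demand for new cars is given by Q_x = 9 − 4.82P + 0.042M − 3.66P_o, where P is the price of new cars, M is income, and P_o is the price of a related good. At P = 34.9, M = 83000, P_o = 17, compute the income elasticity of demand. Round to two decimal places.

1.07

Substituting, Q_x = 9 − 4.82(34.9) + 0.042(83000) − 3.66(17) = 9 − 168.218 + 3486 − 62.22 = 3264.562.
∂Q_x/∂M = +0.042, so E_I = 0.042·(83000/3264.562) ≈ 1.07.
E_I > 1: normal good (luxury).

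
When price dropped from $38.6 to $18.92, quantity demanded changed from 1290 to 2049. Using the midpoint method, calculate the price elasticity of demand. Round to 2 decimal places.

-0.66

%Δq = (2049 − 1290)/[(1290 + 2049)/2] = 759/1669.5 ≈ 0.4546.
%Δp = (18.92 − 38.6)/[(38.6 + 18.92)/2] = -19.68/28.76 ≈ -0.6843.
Arc elasticity E = %Δq/%Δp ≈ 0.4546/-0.6843 ≈ -0.66.
|E| < 1: demand is inelastic over this range.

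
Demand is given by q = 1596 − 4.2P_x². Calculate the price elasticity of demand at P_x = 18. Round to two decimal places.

-11.57

At P_x = 18, q = 235.2.
dq/dP_x = −2·4.2·P_x = −151.2.
Point elasticity E = (dq/dP_x)·(P_x/q) = -151.2 × 18/235.2 ≈ -11.57.
|E| > 1, so demand is elastic at this price.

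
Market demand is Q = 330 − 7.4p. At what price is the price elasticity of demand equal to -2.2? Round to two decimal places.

Set −bp/(a − bp) = −2.2 ⇒ bp = 2.2(a − bp) ⇒ bp(1+2.2) = 2.2·a.
p = 2.2·330/(7.4·3.2) ≈ 30.66.

30.66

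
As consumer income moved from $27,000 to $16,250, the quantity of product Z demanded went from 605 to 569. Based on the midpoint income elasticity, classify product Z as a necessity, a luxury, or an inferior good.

necessity

%ΔQ = (569 − 605)/[(605+569)/2] = -36/587 ≈ -0.0613.
%ΔY = (16,250 − 27,000)/[(27,000+16,250)/2] = -10750/21625 ≈ -0.4971.
E_I = %ΔQ/%ΔY ≈ 0.123.
E_I ∈ (0,1): normal good (necessity).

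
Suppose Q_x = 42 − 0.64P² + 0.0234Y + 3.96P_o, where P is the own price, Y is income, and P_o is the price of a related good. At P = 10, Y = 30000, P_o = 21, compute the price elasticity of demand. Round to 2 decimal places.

-0.17

Evaluating quantity at (P, Y, P_o) gives Q_x = 42 − 0.64(10)² + 0.0234(30000) + 3.96(21) = 42 − 64 + 702 + 83.16 = 763.16.
∂Q_x/∂P = −2·0.64·P = -12.8, so E_p = -12.8·(10/763.16) ≈ -0.17.
|E_p| < 1: demand is inelastic.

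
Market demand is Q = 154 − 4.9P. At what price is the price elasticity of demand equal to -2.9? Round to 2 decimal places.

23.37

Set −bP/(a − bP) = −2.9 ⇒ bP = 2.9(a − bP) ⇒ bP(1+2.9) = 2.9·a.
P = 2.9·154/(4.9·3.9) ≈ 23.37.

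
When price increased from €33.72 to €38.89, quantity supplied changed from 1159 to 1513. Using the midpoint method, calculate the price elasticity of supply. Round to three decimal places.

%Δq = (1513 − 1159)/[(1159 + 1513)/2] = 354/1336 ≈ 0.2650.
%Δp = (38.89 − 33.72)/[(33.72 + 38.89)/2] = 5.17/36.305 ≈ 0.1424.
Arc elasticity E = %Δq/%Δp ≈ 0.2650/0.1424 ≈ 1.861.
|E| > 1: supply is elastic over this range.

1.861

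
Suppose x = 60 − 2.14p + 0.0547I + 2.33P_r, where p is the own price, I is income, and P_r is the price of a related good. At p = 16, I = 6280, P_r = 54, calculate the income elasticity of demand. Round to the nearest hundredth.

Substituting, x = 60 − 2.14(16) + 0.0547(6280) + 2.33(54) = 60 − 34.24 + 343.516 + 125.82 = 495.096.
∂x/∂I = +0.0547, so E_I = 0.0547·(6280/495.096) ≈ 0.69.
E_I ∈ (0,1): normal good (necessity).

0.69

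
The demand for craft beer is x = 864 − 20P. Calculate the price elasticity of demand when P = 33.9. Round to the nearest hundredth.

-3.65

At P = 33.9, x = 186.
dx/dP = −20.
Point elasticity E = (dx/dP)·(P/x) = -20 × 33.9/186 ≈ -3.65.
|E| > 1, so demand is elastic at this price.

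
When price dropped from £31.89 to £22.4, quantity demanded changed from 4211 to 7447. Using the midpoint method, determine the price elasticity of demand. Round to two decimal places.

%Δq = (7447 − 4211)/[(4211 + 7447)/2] = 3236/5829 ≈ 0.5552.
%Δp = (22.4 − 31.89)/[(31.89 + 22.4)/2] = -9.49/27.145 ≈ -0.3496.
Arc elasticity E = %Δq/%Δp ≈ 0.5552/-0.3496 ≈ -1.59.
|E| > 1: demand is elastic over this range.

-1.59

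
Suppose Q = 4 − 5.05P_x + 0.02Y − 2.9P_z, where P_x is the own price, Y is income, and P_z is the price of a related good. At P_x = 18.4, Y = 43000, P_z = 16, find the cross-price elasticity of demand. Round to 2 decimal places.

-0.06

At the given point, Q = 4 − 5.05(18.4) + 0.02(43000) − 2.9(16) = 4 − 92.92 + 860 − 46.4 = 724.68.
∂Q/∂P_z = −2.9, so E_xy = -2.9·(16/724.68) ≈ -0.06.
E_xy < 0: the goods are complements.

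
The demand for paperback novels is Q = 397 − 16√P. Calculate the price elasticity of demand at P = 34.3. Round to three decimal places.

-0.154

At P = 34.3, Q = 303.2941.
dQ/dP = −16/(2√P) = −16/(2·5.8566).
Point elasticity E = (dQ/dP)·(P/Q) = -1.366 × 34.3/303.2941 ≈ -0.154.
|E| < 1, so demand is inelastic at this price.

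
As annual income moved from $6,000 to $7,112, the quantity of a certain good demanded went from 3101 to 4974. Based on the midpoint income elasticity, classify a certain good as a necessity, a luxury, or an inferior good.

%ΔQ = (4974 − 3101)/[(3101+4974)/2] = 1873/4037.5 ≈ 0.4639.
%ΔI = (7,112 − 6,000)/[(6,000+7,112)/2] = 1112/6556 ≈ 0.1696.
E_I = %ΔQ/%ΔI ≈ 2.735.
E_I > 1: normal good (luxury).

luxury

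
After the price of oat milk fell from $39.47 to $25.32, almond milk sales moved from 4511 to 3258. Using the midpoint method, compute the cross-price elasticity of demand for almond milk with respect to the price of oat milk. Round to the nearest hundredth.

0.74

%ΔQ_x = (3258 − 4511)/[(4511+3258)/2] = -1253/3884.5 ≈ -0.3226.
%ΔP_y = (25.32 − 39.47)/[(39.47+25.32)/2] ≈ -0.4368.
E_xy = -0.3226/-0.4368 ≈ 0.74.
E_xy > 0, so almond milk and oat milk are substitutes.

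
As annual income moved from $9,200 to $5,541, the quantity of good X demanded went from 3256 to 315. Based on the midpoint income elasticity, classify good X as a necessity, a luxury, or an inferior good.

luxury

%ΔQ = (315 − 3256)/[(3256+315)/2] = -2941/1785.5 ≈ -1.6472.
%ΔI = (5,541 − 9,200)/[(9,200+5,541)/2] = -3659/7370.5 ≈ -0.4964.
E_I = %ΔQ/%ΔI ≈ 3.318.
E_I > 1: normal good (luxury).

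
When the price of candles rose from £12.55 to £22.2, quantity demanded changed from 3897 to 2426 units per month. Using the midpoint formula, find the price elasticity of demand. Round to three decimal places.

%Δq = (2426 − 3897)/[(3897 + 2426)/2] = -1471/3161.5 ≈ -0.4653.
%ΔP = (22.2 − 12.55)/[(12.55 + 22.2)/2] = 9.65/17.375 ≈ 0.5554.
Arc elasticity E = %Δq/%ΔP ≈ -0.4653/0.5554 ≈ -0.838.
|E| < 1: demand is inelastic over this range.

-0.838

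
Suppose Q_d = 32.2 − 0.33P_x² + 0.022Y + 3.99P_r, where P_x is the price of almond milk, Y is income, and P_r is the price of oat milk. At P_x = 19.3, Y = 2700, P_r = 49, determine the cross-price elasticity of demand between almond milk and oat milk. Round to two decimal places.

First evaluate Q_d: 32.2 − 0.33(19.3)² + 0.022(2700) + 3.99(49) = 32.2 − 122.9217 + 59.4 + 195.51 = 164.1883.
∂Q_d/∂P_r = +3.99, so E_xy = 3.99·(49/164.1883) ≈ 1.19.
E_xy > 0: the goods are substitutes.

1.19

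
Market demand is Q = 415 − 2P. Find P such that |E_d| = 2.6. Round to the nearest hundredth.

Set −bP/(a − bP) = −2.6 ⇒ bP = 2.6(a − bP) ⇒ bP(1+2.6) = 2.6·a.
P = 2.6·415/(2·3.6) ≈ 149.86.

149.86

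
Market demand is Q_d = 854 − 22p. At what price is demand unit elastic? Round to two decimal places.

19.41

For linear demand Q_d = a − bp, E = −bp/(a − bp). |E| = 1 ⇒ bp = a − bp ⇒ p = a/(2b).
p = 854/(2·22) ≈ 19.41.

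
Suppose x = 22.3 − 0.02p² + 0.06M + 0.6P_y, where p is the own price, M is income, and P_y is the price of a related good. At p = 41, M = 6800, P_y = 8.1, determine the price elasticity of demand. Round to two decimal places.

Substituting, x = 22.3 − 0.02(41)² + 0.06(6800) + 0.6(8.1) = 22.3 − 33.62 + 408 + 4.86 = 401.54.
∂x/∂p = −2·0.02·p = -1.64, so E_p = -1.64·(41/401.54) ≈ -0.17.
|E_p| < 1: demand is inelastic.

-0.17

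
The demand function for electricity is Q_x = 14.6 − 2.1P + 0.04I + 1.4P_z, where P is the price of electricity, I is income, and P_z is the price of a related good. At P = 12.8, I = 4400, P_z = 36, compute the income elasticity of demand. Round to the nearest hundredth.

Substituting, Q_x = 14.6 − 2.1(12.8) + 0.04(4400) + 1.4(36) = 14.6 − 26.88 + 176 + 50.4 = 214.12.
∂Q_x/∂I = +0.04, so E_I = 0.04·(4400/214.12) ≈ 0.82.
E_I ∈ (0,1): normal good (necessity).

0.82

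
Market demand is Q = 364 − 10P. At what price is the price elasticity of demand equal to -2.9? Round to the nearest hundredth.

Set −bP/(a − bP) = −2.9 ⇒ bP = 2.9(a − bP) ⇒ bP(1+2.9) = 2.9·a.
P = 2.9·364/(10·3.9) ≈ 27.07.

27.07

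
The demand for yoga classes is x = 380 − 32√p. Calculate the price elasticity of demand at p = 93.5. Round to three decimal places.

-2.192

At p = 93.5, x = 70.5747.
dx/dp = −32/(2√p) = −32/(2·9.6695).
Point elasticity E = (dx/dp)·(p/x) = -1.6547 × 93.5/70.5747 ≈ -2.192.
|E| > 1, so demand is elastic at this price.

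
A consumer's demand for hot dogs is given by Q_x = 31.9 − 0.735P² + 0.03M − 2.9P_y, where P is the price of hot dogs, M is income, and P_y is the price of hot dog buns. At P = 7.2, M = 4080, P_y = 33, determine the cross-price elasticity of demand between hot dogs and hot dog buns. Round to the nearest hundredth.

At the given point, Q_x = 31.9 − 0.735(7.2)² + 0.03(4080) − 2.9(33) = 31.9 − 38.1024 + 122.4 − 95.7 = 20.4976.
∂Q_x/∂P_y = −2.9, so E_xy = -2.9·(33/20.4976) ≈ -4.67.
E_xy < 0: the goods are complements.

-4.67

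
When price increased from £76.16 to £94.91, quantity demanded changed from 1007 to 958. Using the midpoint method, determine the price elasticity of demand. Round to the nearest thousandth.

-0.228

%ΔQ = (958 − 1007)/[(1007 + 958)/2] = -49/982.5 ≈ -0.0499.
%Δp = (94.91 − 76.16)/[(76.16 + 94.91)/2] = 18.75/85.535 ≈ 0.2192.
Arc elasticity E = %ΔQ/%Δp ≈ -0.0499/0.2192 ≈ -0.228.
|E| < 1: demand is inelastic over this range.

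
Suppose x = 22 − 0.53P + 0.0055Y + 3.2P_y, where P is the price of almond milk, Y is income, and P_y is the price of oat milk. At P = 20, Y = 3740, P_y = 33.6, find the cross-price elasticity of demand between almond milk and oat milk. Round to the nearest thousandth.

0.771

First evaluate x: 22 − 0.53(20) + 0.0055(3740) + 3.2(33.6) = 22 − 10.6 + 20.57 + 107.52 = 139.49.
∂x/∂P_y = +3.2, so E_xy = 3.2·(33.6/139.49) ≈ 0.771.
E_xy > 0: the goods are substitutes.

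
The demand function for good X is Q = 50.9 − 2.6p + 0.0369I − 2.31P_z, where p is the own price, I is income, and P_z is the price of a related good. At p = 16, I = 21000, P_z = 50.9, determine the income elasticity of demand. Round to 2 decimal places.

Q = 50.9 − 2.6(16) + 0.0369(21000) − 2.31(50.9) = 50.9 − 41.6 + 774.9 − 117.579 = 666.621.
∂Q/∂I = +0.0369, so E_I = 0.0369·(21000/666.621) ≈ 1.16.
E_I > 1: normal good (luxury).

1.16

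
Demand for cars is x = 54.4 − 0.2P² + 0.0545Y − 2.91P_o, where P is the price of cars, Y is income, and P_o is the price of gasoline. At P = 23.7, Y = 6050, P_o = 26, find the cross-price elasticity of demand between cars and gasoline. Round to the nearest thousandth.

Evaluating quantity at (P, Y, P_o) gives x = 54.4 − 0.2(23.7)² + 0.0545(6050) − 2.91(26) = 54.4 − 112.338 + 329.725 − 75.66 = 196.127.
∂x/∂P_o = −2.91, so E_xy = -2.91·(26/196.127) ≈ -0.386.
E_xy < 0: the goods are complements.

-0.386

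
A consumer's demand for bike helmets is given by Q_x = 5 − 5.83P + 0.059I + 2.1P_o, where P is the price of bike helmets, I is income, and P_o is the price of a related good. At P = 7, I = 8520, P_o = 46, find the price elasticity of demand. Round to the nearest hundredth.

-0.07

At the given point, Q_x = 5 − 5.83(7) + 0.059(8520) + 2.1(46) = 5 − 40.81 + 502.68 + 96.6 = 563.47.
∂Q_x/∂P = −5.83, so E_p = (−5.83)·(7/563.47) ≈ -0.07.
|E_p| < 1: demand is inelastic.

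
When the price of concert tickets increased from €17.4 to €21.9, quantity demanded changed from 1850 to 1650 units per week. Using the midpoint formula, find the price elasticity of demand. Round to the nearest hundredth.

%Δq = (1650 − 1850)/[(1850 + 1650)/2] = -200/1750 ≈ -0.1143.
%Δp = (21.9 − 17.4)/[(17.4 + 21.9)/2] = 4.5/19.65 ≈ 0.2290.
Arc elasticity E = %Δq/%Δp ≈ -0.1143/0.2290 ≈ -0.50.
|E| < 1: demand is inelastic over this range.

-0.50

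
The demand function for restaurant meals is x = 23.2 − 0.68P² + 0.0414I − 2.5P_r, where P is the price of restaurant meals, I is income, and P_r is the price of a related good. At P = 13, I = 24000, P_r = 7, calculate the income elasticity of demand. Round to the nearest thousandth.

1.123

Evaluating quantity at (P, I, P_r) gives x = 23.2 − 0.68(13)² + 0.0414(24000) − 2.5(7) = 23.2 − 114.92 + 993.6 − 17.5 = 884.38.
∂x/∂I = +0.0414, so E_I = 0.0414·(24000/884.38) ≈ 1.123.
E_I > 1: normal good (luxury).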